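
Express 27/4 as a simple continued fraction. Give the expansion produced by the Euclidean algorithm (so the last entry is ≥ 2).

27 = 6*4 + 3
4 = 1*3 + 1
3 = 3*1 + 0  (stop)
So 27/4 = [6; 1, 3].

[6; 1, 3]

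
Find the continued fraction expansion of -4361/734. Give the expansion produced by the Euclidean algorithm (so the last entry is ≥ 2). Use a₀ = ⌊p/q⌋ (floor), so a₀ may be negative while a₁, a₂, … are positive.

[-6; 17, 14, 3]

-4361 = -6·734 + 43
734 = 17·43 + 3
43 = 14·3 + 1
3 = 3·1 + 0  (stop)
So -4361/734 = [-6; 17, 14, 3].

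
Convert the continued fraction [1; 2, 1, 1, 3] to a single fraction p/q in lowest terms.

Using pₖ = aₖpₖ₋₁ + pₖ₋₂ and qₖ = aₖqₖ₋₁ + qₖ₋₂:
  k=0: a=1, p=1, q=1
  k=1: a=2, p=3, q=2
  k=2: a=1, p=4, q=3
  k=3: a=1, p=7, q=5
  k=4: a=3, p=25, q=18

25/18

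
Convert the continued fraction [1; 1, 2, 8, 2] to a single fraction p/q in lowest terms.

89/53

Fold from the inside: start with 2/1.
  8 + 1/2 = 17/2
  2 + 2/17 = 36/17
  1 + 17/36 = 53/36
  1 + 36/53 = 89/53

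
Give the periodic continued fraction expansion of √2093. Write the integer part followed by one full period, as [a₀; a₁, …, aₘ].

a₀ = ⌊√2093⌋ = 45.
With m₀=0, d₀=1 and mₖ₊₁ = dₖaₖ − mₖ, dₖ₊₁ = (n − mₖ₊₁²)/dₖ, aₖ₊₁ = ⌊(a₀+mₖ₊₁)/dₖ₊₁⌋:
  k=1: m=45, d=68, a=1
  k=2: m=23, d=23, a=2
  k=3: m=23, d=68, a=1
  k=4: m=45, d=1, a=90
d=1 and a=2a₀=90 at k=4, so the next step gives (m, d) = (45, 68) again — its k=1 value — and the period has length 4.

[45; 1, 2, 1, 90]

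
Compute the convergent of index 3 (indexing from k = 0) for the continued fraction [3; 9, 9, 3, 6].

793/255

Using pₖ = aₖpₖ₋₁ + pₖ₋₂, qₖ = aₖqₖ₋₁ + qₖ₋₂ (with p₋₁=1, p₋₂=0, q₋₁=0, q₋₂=1):
  k=0: a=3, p=3, q=1
  k=1: a=9, p=28, q=9
  k=2: a=9, p=255, q=82
  k=3: a=3, p=793, q=255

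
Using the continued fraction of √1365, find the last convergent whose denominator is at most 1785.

25271/684

√1365 = [36; 1, 17, 2, 17, 1, 72, …] (period length 6).
Convergents:
  p_0/q_0 = 36/1
  p_1/q_1 = 37/1
  p_2/q_2 = 665/18
  p_3/q_3 = 1367/37
  p_4/q_4 = 23904/647
  p_5/q_5 = 25271/684
  p_6/q_6 = 1843416/49895
q_5 = 684 ≤ 1785 < 49895 = q_6, so the answer is 25271/684.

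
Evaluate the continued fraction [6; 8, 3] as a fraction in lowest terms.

153/25

Using pₖ = aₖpₖ₋₁ + pₖ₋₂ and qₖ = aₖqₖ₋₁ + qₖ₋₂:
  k=0: a=6, p=6, q=1
  k=1: a=8, p=49, q=8
  k=2: a=3, p=153, q=25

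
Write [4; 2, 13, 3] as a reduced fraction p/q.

Using pₖ = aₖpₖ₋₁ + pₖ₋₂ and qₖ = aₖqₖ₋₁ + qₖ₋₂:
  k=0: a=4, p=4, q=1
  k=1: a=2, p=9, q=2
  k=2: a=13, p=121, q=27
  k=3: a=3, p=372, q=83

372/83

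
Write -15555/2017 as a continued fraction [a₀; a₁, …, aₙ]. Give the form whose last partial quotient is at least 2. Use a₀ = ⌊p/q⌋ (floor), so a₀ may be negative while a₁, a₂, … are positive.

[-8; 3, 2, 8, 3, 3, 3]

-15555 = -8×2017 + 581
2017 = 3×581 + 274
581 = 2×274 + 33
274 = 8×33 + 10
33 = 3×10 + 3
10 = 3×3 + 1
3 = 3×1 + 0  (stop)
So -15555/2017 = [-8; 3, 2, 8, 3, 3, 3].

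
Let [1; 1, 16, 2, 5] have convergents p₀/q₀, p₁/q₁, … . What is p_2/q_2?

33/17

Using pₖ = aₖpₖ₋₁ + pₖ₋₂, qₖ = aₖqₖ₋₁ + qₖ₋₂ (with p₋₁=1, p₋₂=0, q₋₁=0, q₋₂=1):
  k=0: a=1, p=1, q=1
  k=1: a=1, p=2, q=1
  k=2: a=16, p=33, q=17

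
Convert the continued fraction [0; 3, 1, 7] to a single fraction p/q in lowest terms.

8/31

Fold from the inside: start with 7/1.
  1 + 1/7 = 8/7
  3 + 7/8 = 31/8
  0 + 8/31 = 8/31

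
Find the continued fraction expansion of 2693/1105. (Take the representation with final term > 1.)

[2; 2, 3, 2, 9, 2, 3]

2693 = 2×1105 + 483
1105 = 2×483 + 139
483 = 3×139 + 66
139 = 2×66 + 7
66 = 9×7 + 3
7 = 2×3 + 1
3 = 3×1 + 0  (stop)
So 2693/1105 = [2; 2, 3, 2, 9, 2, 3].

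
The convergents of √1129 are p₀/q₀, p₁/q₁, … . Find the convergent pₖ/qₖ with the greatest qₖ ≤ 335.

11189/333

√1129 = [33; 1, 1, 1, 1, 66, …] (period length 5).
Convergents:
  p_0/q_0 = 33/1
  p_1/q_1 = 34/1
  p_2/q_2 = 67/2
  p_3/q_3 = 101/3
  p_4/q_4 = 168/5
  p_5/q_5 = 11189/333
  p_6/q_6 = 11357/338
q_5 = 333 ≤ 335 < 338 = q_6, so the answer is 11189/333.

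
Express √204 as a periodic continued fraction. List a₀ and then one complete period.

[14; 3, 1, 1, 6, 1, 1, 3, 28]

a₀ = ⌊√204⌋ = 14.
With m₀=0, d₀=1 and mₖ₊₁ = dₖaₖ − mₖ, dₖ₊₁ = (n − mₖ₊₁²)/dₖ, aₖ₊₁ = ⌊(a₀+mₖ₊₁)/dₖ₊₁⌋:
  k=1: m=14, d=8, a=3
  k=2: m=10, d=13, a=1
  k=3: m=3, d=15, a=1
  k=4: m=12, d=4, a=6
  k=5: m=12, d=15, a=1
  k=6: m=3, d=13, a=1
  k=7: m=10, d=8, a=3
  k=8: m=14, d=1, a=28
d=1 and a=2a₀=28 at k=8, so the next step gives (m, d) = (14, 8) again — its k=1 value — and the period has length 8.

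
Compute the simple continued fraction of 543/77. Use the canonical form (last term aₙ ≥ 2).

[7; 19, 4]

543 = 7·77 + 4
77 = 19·4 + 1
4 = 4·1 + 0  (stop)
So 543/77 = [7; 19, 4].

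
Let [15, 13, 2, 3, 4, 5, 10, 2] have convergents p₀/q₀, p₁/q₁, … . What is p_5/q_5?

Using pₖ = aₖpₖ₋₁ + pₖ₋₂, qₖ = aₖqₖ₋₁ + qₖ₋₂ (with p₋₁=1, p₋₂=0, q₋₁=0, q₋₂=1):
  k=0: a=15, p=15, q=1
  k=1: a=13, p=196, q=13
  k=2: a=2, p=407, q=27
  k=3: a=3, p=1417, q=94
  k=4: a=4, p=6075, q=403
  k=5: a=5, p=31792, q=2109

31792/2109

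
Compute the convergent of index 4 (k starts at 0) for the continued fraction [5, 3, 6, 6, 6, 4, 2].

Using pₖ = aₖpₖ₋₁ + pₖ₋₂, qₖ = aₖqₖ₋₁ + qₖ₋₂ (with p₋₁=1, p₋₂=0, q₋₁=0, q₋₂=1):
  k=0: a=5, p=5, q=1
  k=1: a=3, p=16, q=3
  k=2: a=6, p=101, q=19
  k=3: a=6, p=622, q=117
  k=4: a=6, p=3833, q=721

3833/721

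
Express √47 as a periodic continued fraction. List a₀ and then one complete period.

[6; 1, 5, 1, 12]

a₀ = ⌊√47⌋ = 6.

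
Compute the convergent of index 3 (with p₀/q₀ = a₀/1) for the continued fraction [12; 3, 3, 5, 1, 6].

Using pₖ = aₖpₖ₋₁ + pₖ₋₂, qₖ = aₖqₖ₋₁ + qₖ₋₂ (with p₋₁=1, p₋₂=0, q₋₁=0, q₋₂=1):
  k=0: a=12, p=12, q=1
  k=1: a=3, p=37, q=3
  k=2: a=3, p=123, q=10
  k=3: a=5, p=652, q=53

652/53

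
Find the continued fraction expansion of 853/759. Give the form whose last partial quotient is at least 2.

853 = 1*759 + 94
759 = 8*94 + 7
94 = 13*7 + 3
7 = 2*3 + 1
3 = 3*1 + 0  (stop)
So 853/759 = [1; 8, 13, 2, 3].

[1; 8, 13, 2, 3]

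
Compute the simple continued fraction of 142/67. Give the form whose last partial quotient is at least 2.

142 = 2·67 + 8
67 = 8·8 + 3
8 = 2·3 + 2
3 = 1·2 + 1
2 = 2·1 + 0  (stop)
So 142/67 = [2; 8, 2, 1, 2].

[2; 8, 2, 1, 2]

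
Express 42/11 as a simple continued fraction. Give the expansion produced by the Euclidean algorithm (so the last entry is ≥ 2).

[3; 1, 4, 2]

42 = 3·11 + 9
11 = 1·9 + 2
9 = 4·2 + 1
2 = 2·1 + 0  (stop)
So 42/11 = [3; 1, 4, 2].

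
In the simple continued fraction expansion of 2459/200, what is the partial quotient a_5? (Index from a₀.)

2459 = 12·200 + 59   →  a_0 = 12
200 = 3·59 + 23   →  a_1 = 3
59 = 2·23 + 13   →  a_2 = 2
23 = 1·13 + 10   →  a_3 = 1
13 = 1·10 + 3   →  a_4 = 1
10 = 3·3 + 1   →  a_5 = 3

3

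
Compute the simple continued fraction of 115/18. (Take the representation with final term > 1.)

115 = 6×18 + 7
18 = 2×7 + 4
7 = 1×4 + 3
4 = 1×3 + 1
3 = 3×1 + 0  (stop)
So 115/18 = [6; 2, 1, 1, 3].

[6; 2, 1, 1, 3]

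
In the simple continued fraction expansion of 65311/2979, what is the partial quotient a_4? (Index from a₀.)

65311 = 21·2979 + 2752   →  a_0 = 21
2979 = 1·2752 + 227   →  a_1 = 1
2752 = 12·227 + 28   →  a_2 = 12
227 = 8·28 + 3   →  a_3 = 8
28 = 9·3 + 1   →  a_4 = 9

9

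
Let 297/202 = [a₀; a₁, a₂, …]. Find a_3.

297 = 1·202 + 95   →  a_0 = 1
202 = 2·95 + 12   →  a_1 = 2
95 = 7·12 + 11   →  a_2 = 7
12 = 1·11 + 1   →  a_3 = 1

1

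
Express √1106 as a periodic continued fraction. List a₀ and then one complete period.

a₀ = ⌊√1106⌋ = 33.
With m₀=0, d₀=1 and mₖ₊₁ = dₖaₖ − mₖ, dₖ₊₁ = (n − mₖ₊₁²)/dₖ, aₖ₊₁ = ⌊(a₀+mₖ₊₁)/dₖ₊₁⌋:
  k=1: m=33, d=17, a=3
  k=2: m=18, d=46, a=1
  k=3: m=28, d=7, a=8
  k=4: m=28, d=46, a=1
  k=5: m=18, d=17, a=3
  k=6: m=33, d=1, a=66
d=1 and a=2a₀=66 at k=6, so the next step gives (m, d) = (33, 17) again — its k=1 value — and the period has length 6.

[33; 3, 1, 8, 1, 3, 66]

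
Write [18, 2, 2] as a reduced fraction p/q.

92/5

Fold from the inside: start with 2/1.
  2 + 1/2 = 5/2
  18 + 2/5 = 92/5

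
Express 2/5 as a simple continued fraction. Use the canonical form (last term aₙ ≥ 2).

[0; 2, 2]

2 = 0*5 + 2
5 = 2*2 + 1
2 = 2*1 + 0  (stop)
So 2/5 = [0; 2, 2].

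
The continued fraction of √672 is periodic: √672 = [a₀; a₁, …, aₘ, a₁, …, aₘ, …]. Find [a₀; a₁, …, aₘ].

a₀ = ⌊√672⌋ = 25.

[25; 1, 11, 1, 50]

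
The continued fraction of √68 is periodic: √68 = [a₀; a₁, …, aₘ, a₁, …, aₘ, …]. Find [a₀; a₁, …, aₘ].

[8; 4, 16]

a₀ = ⌊√68⌋ = 8.
With m₀=0, d₀=1 and mₖ₊₁ = dₖaₖ − mₖ, dₖ₊₁ = (n − mₖ₊₁²)/dₖ, aₖ₊₁ = ⌊(a₀+mₖ₊₁)/dₖ₊₁⌋:
  k=1: m=8, d=4, a=4
  k=2: m=8, d=1, a=16
d=1 and a=2a₀=16 at k=2, so the next step gives (m, d) = (8, 4) again — its k=1 value — and the period has length 2.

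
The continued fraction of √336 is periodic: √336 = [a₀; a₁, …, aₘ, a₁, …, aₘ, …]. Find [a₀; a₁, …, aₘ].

a₀ = ⌊√336⌋ = 18.
With m₀=0, d₀=1 and mₖ₊₁ = dₖaₖ − mₖ, dₖ₊₁ = (n − mₖ₊₁²)/dₖ, aₖ₊₁ = ⌊(a₀+mₖ₊₁)/dₖ₊₁⌋:
  k=1: m=18, d=12, a=3
  k=2: m=18, d=1, a=36
d=1 and a=2a₀=36 at k=2, so the next step gives (m, d) = (18, 12) again — its k=1 value — and the period has length 2.

[18; 3, 36]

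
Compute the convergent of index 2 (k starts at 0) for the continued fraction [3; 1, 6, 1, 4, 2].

Using pₖ = aₖpₖ₋₁ + pₖ₋₂, qₖ = aₖqₖ₋₁ + qₖ₋₂ (with p₋₁=1, p₋₂=0, q₋₁=0, q₋₂=1):
  k=0: a=3, p=3, q=1
  k=1: a=1, p=4, q=1
  k=2: a=6, p=27, q=7

27/7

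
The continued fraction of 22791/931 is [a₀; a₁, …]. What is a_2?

12

22791 = 24·931 + 447   →  a_0 = 24
931 = 2·447 + 37   →  a_1 = 2
447 = 12·37 + 3   →  a_2 = 12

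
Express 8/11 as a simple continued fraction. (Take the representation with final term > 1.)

8 = 0·11 + 8
11 = 1·8 + 3
8 = 2·3 + 2
3 = 1·2 + 1
2 = 2·1 + 0  (stop)
So 8/11 = [0; 1, 2, 1, 2].

[0; 1, 2, 1, 2]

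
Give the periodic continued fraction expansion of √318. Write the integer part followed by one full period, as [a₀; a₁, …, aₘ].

[17; 1, 4, 1, 34]

a₀ = ⌊√318⌋ = 17.
With m₀=0, d₀=1 and mₖ₊₁ = dₖaₖ − mₖ, dₖ₊₁ = (n − mₖ₊₁²)/dₖ, aₖ₊₁ = ⌊(a₀+mₖ₊₁)/dₖ₊₁⌋:
  k=1: m=17, d=29, a=1
  k=2: m=12, d=6, a=4
  k=3: m=12, d=29, a=1
  k=4: m=17, d=1, a=34
d=1 and a=2a₀=34 at k=4, so the next step gives (m, d) = (17, 29) again — its k=1 value — and the period has length 4.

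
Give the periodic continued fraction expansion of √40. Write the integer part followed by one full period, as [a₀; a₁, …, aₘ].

[6; 3, 12]

a₀ = ⌊√40⌋ = 6.
With m₀=0, d₀=1 and mₖ₊₁ = dₖaₖ − mₖ, dₖ₊₁ = (n − mₖ₊₁²)/dₖ, aₖ₊₁ = ⌊(a₀+mₖ₊₁)/dₖ₊₁⌋:
  k=1: m=6, d=4, a=3
  k=2: m=6, d=1, a=12
d=1 and a=2a₀=12 at k=2, so the next step gives (m, d) = (6, 4) again — its k=1 value — and the period has length 2.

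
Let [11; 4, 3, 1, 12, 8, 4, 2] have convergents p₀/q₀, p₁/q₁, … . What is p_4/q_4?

Using pₖ = aₖpₖ₋₁ + pₖ₋₂, qₖ = aₖqₖ₋₁ + qₖ₋₂ (with p₋₁=1, p₋₂=0, q₋₁=0, q₋₂=1):
  k=0: a=11, p=11, q=1
  k=1: a=4, p=45, q=4
  k=2: a=3, p=146, q=13
  k=3: a=1, p=191, q=17
  k=4: a=12, p=2438, q=217

2438/217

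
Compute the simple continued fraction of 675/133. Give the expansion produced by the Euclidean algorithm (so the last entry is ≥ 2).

[5; 13, 3, 3]

675 = 5*133 + 10
133 = 13*10 + 3
10 = 3*3 + 1
3 = 3*1 + 0  (stop)
So 675/133 = [5; 13, 3, 3].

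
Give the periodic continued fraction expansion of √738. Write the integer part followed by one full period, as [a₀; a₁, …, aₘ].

[27; 6, 54]

a₀ = ⌊√738⌋ = 27.
With m₀=0, d₀=1 and mₖ₊₁ = dₖaₖ − mₖ, dₖ₊₁ = (n − mₖ₊₁²)/dₖ, aₖ₊₁ = ⌊(a₀+mₖ₊₁)/dₖ₊₁⌋:
  k=1: m=27, d=9, a=6
  k=2: m=27, d=1, a=54
d=1 and a=2a₀=54 at k=2, so the next step gives (m, d) = (27, 9) again — its k=1 value — and the period has length 2.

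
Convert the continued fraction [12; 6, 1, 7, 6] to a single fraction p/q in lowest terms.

4093/337

Fold from the inside: start with 6/1.
  7 + 1/6 = 43/6
  1 + 6/43 = 49/43
  6 + 43/49 = 337/49
  12 + 49/337 = 4093/337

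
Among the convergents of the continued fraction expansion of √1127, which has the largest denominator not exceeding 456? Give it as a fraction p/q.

√1127 = [33; 1, 1, 3, 33, 3, 1, 1, 66, …] (period length 8).
Convergents:
  p_0/q_0 = 33/1
  p_1/q_1 = 34/1
  p_2/q_2 = 67/2
  p_3/q_3 = 235/7
  p_4/q_4 = 7822/233
  p_5/q_5 = 23701/706
q_4 = 233 ≤ 456 < 706 = q_5, so the answer is 7822/233.

7822/233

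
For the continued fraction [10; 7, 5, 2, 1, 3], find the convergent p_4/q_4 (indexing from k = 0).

1166/115

Using pₖ = aₖpₖ₋₁ + pₖ₋₂, qₖ = aₖqₖ₋₁ + qₖ₋₂ (with p₋₁=1, p₋₂=0, q₋₁=0, q₋₂=1):
  k=0: a=10, p=10, q=1
  k=1: a=7, p=71, q=7
  k=2: a=5, p=365, q=36
  k=3: a=2, p=801, q=79
  k=4: a=1, p=1166, q=115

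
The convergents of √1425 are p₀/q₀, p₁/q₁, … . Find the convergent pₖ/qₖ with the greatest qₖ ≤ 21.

151/4

√1425 = [37; 1, 2, 1, 74, …] (period length 4).
Convergents:
  p_0/q_0 = 37/1
  p_1/q_1 = 38/1
  p_2/q_2 = 113/3
  p_3/q_3 = 151/4
  p_4/q_4 = 11287/299
q_3 = 4 ≤ 21 < 299 = q_4, so the answer is 151/4.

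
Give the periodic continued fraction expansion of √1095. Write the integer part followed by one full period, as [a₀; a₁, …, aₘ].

a₀ = ⌊√1095⌋ = 33.

[33; 11, 66]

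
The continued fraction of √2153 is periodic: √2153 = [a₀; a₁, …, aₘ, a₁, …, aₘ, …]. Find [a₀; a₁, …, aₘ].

[46; 2, 2, 92]

a₀ = ⌊√2153⌋ = 46.
With m₀=0, d₀=1 and mₖ₊₁ = dₖaₖ − mₖ, dₖ₊₁ = (n − mₖ₊₁²)/dₖ, aₖ₊₁ = ⌊(a₀+mₖ₊₁)/dₖ₊₁⌋:
  k=1: m=46, d=37, a=2
  k=2: m=28, d=37, a=2
  k=3: m=46, d=1, a=92
d=1 and a=2a₀=92 at k=3, so the next step gives (m, d) = (46, 37) again — its k=1 value — and the period has length 3.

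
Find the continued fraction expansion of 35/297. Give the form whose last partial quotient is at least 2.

35 = 0·297 + 35
297 = 8·35 + 17
35 = 2·17 + 1
17 = 17·1 + 0  (stop)
So 35/297 = [0; 8, 2, 17].

[0; 8, 2, 17]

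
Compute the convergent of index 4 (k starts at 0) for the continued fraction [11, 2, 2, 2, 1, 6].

194/17

Using pₖ = aₖpₖ₋₁ + pₖ₋₂, qₖ = aₖqₖ₋₁ + qₖ₋₂ (with p₋₁=1, p₋₂=0, q₋₁=0, q₋₂=1):
  k=0: a=11, p=11, q=1
  k=1: a=2, p=23, q=2
  k=2: a=2, p=57, q=5
  k=3: a=2, p=137, q=12
  k=4: a=1, p=194, q=17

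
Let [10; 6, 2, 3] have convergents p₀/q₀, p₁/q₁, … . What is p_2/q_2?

Using pₖ = aₖpₖ₋₁ + pₖ₋₂, qₖ = aₖqₖ₋₁ + qₖ₋₂ (with p₋₁=1, p₋₂=0, q₋₁=0, q₋₂=1):
  k=0: a=10, p=10, q=1
  k=1: a=6, p=61, q=6
  k=2: a=2, p=132, q=13

132/13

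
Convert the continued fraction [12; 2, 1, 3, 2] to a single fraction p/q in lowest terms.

Using pₖ = aₖpₖ₋₁ + pₖ₋₂ and qₖ = aₖqₖ₋₁ + qₖ₋₂:
  k=0: a=12, p=12, q=1
  k=1: a=2, p=25, q=2
  k=2: a=1, p=37, q=3
  k=3: a=3, p=136, q=11
  k=4: a=2, p=309, q=25

309/25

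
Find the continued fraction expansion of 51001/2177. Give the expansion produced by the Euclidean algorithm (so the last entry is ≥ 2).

[23; 2, 2, 1, 14, 10, 2]

51001 = 23*2177 + 930
2177 = 2*930 + 317
930 = 2*317 + 296
317 = 1*296 + 21
296 = 14*21 + 2
21 = 10*2 + 1
2 = 2*1 + 0  (stop)
So 51001/2177 = [23; 2, 2, 1, 14, 10, 2].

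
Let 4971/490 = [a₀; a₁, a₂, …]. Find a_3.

4971 = 10·490 + 71   →  a_0 = 10
490 = 6·71 + 64   →  a_1 = 6
71 = 1·64 + 7   →  a_2 = 1
64 = 9·7 + 1   →  a_3 = 9

9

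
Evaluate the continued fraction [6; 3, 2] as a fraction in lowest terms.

44/7

Fold from the inside: start with 2/1.
  3 + 1/2 = 7/2
  6 + 2/7 = 44/7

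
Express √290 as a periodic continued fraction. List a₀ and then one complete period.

[17; 34]

a₀ = ⌊√290⌋ = 17.
With m₀=0, d₀=1 and mₖ₊₁ = dₖaₖ − mₖ, dₖ₊₁ = (n − mₖ₊₁²)/dₖ, aₖ₊₁ = ⌊(a₀+mₖ₊₁)/dₖ₊₁⌋:
  k=1: m=17, d=1, a=34
d=1 and a=2a₀=34 at k=1, so the next step gives (m, d) = (17, 1) again — its k=1 value — and the period has length 1.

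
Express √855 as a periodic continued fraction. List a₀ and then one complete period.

[29; 4, 6, 4, 58]

a₀ = ⌊√855⌋ = 29.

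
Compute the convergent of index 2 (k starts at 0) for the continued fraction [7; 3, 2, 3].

51/7

Using pₖ = aₖpₖ₋₁ + pₖ₋₂, qₖ = aₖqₖ₋₁ + qₖ₋₂ (with p₋₁=1, p₋₂=0, q₋₁=0, q₋₂=1):
  k=0: a=7, p=7, q=1
  k=1: a=3, p=22, q=3
  k=2: a=2, p=51, q=7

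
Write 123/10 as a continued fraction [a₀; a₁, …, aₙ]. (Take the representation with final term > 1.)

123 = 12*10 + 3
10 = 3*3 + 1
3 = 3*1 + 0  (stop)
So 123/10 = [12; 3, 3].

[12; 3, 3]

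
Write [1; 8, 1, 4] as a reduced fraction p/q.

Using pₖ = aₖpₖ₋₁ + pₖ₋₂ and qₖ = aₖqₖ₋₁ + qₖ₋₂:
  k=0: a=1, p=1, q=1
  k=1: a=8, p=9, q=8
  k=2: a=1, p=10, q=9
  k=3: a=4, p=49, q=44

49/44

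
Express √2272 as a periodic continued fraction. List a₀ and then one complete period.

a₀ = ⌊√2272⌋ = 47.
With m₀=0, d₀=1 and mₖ₊₁ = dₖaₖ − mₖ, dₖ₊₁ = (n − mₖ₊₁²)/dₖ, aₖ₊₁ = ⌊(a₀+mₖ₊₁)/dₖ₊₁⌋:
  k=1: m=47, d=63, a=1
  k=2: m=16, d=32, a=1
  k=3: m=16, d=63, a=1
  k=4: m=47, d=1, a=94
d=1 and a=2a₀=94 at k=4, so the next step gives (m, d) = (47, 63) again — its k=1 value — and the period has length 4.

[47; 1, 1, 1, 94]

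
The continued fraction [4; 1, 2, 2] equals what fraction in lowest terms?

33/7

Fold from the inside: start with 2/1.
  2 + 1/2 = 5/2
  1 + 2/5 = 7/5
  4 + 5/7 = 33/7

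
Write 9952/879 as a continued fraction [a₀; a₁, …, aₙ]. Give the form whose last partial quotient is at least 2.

[11; 3, 9, 2, 3, 4]

9952 = 11*879 + 283
879 = 3*283 + 30
283 = 9*30 + 13
30 = 2*13 + 4
13 = 3*4 + 1
4 = 4*1 + 0  (stop)
So 9952/879 = [11; 3, 9, 2, 3, 4].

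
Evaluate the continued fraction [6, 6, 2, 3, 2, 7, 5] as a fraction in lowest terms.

24209/3933

Using pₖ = aₖpₖ₋₁ + pₖ₋₂ and qₖ = aₖqₖ₋₁ + qₖ₋₂:
  k=0: a=6, p=6, q=1
  k=1: a=6, p=37, q=6
  k=2: a=2, p=80, q=13
  k=3: a=3, p=277, q=45
  k=4: a=2, p=634, q=103
  k=5: a=7, p=4715, q=766
  k=6: a=5, p=24209, q=3933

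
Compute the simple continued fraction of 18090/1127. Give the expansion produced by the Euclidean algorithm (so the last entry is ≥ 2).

[16; 19, 2, 3, 8]

18090 = 16×1127 + 58
1127 = 19×58 + 25
58 = 2×25 + 8
25 = 3×8 + 1
8 = 8×1 + 0  (stop)
So 18090/1127 = [16; 19, 2, 3, 8].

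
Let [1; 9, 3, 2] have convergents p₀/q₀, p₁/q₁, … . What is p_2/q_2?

31/28

Using pₖ = aₖpₖ₋₁ + pₖ₋₂, qₖ = aₖqₖ₋₁ + qₖ₋₂ (with p₋₁=1, p₋₂=0, q₋₁=0, q₋₂=1):
  k=0: a=1, p=1, q=1
  k=1: a=9, p=10, q=9
  k=2: a=3, p=31, q=28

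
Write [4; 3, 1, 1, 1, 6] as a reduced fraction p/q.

Fold from the inside: start with 6/1.
  1 + 1/6 = 7/6
  1 + 6/7 = 13/7
  1 + 7/13 = 20/13
  3 + 13/20 = 73/20
  4 + 20/73 = 312/73

312/73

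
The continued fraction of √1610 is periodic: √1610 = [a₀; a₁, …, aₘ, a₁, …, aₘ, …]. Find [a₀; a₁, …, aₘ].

[40; 8, 80]

a₀ = ⌊√1610⌋ = 40.
With m₀=0, d₀=1 and mₖ₊₁ = dₖaₖ − mₖ, dₖ₊₁ = (n − mₖ₊₁²)/dₖ, aₖ₊₁ = ⌊(a₀+mₖ₊₁)/dₖ₊₁⌋:
  k=1: m=40, d=10, a=8
  k=2: m=40, d=1, a=80
d=1 and a=2a₀=80 at k=2, so the next step gives (m, d) = (40, 10) again — its k=1 value — and the period has length 2.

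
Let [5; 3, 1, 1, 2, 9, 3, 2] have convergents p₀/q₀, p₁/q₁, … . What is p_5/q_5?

Using pₖ = aₖpₖ₋₁ + pₖ₋₂, qₖ = aₖqₖ₋₁ + qₖ₋₂ (with p₋₁=1, p₋₂=0, q₋₁=0, q₋₂=1):
  k=0: a=5, p=5, q=1
  k=1: a=3, p=16, q=3
  k=2: a=1, p=21, q=4
  k=3: a=1, p=37, q=7
  k=4: a=2, p=95, q=18
  k=5: a=9, p=892, q=169

892/169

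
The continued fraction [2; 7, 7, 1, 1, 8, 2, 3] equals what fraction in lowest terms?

14365/6712

Using pₖ = aₖpₖ₋₁ + pₖ₋₂ and qₖ = aₖqₖ₋₁ + qₖ₋₂:
  k=0: a=2, p=2, q=1
  k=1: a=7, p=15, q=7
  k=2: a=7, p=107, q=50
  k=3: a=1, p=122, q=57
  k=4: a=1, p=229, q=107
  k=5: a=8, p=1954, q=913
  k=6: a=2, p=4137, q=1933
  k=7: a=3, p=14365, q=6712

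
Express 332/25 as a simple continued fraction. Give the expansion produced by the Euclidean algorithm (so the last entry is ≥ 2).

[13; 3, 1, 1, 3]

332 = 13×25 + 7
25 = 3×7 + 4
7 = 1×4 + 3
4 = 1×3 + 1
3 = 3×1 + 0  (stop)
So 332/25 = [13; 3, 1, 1, 3].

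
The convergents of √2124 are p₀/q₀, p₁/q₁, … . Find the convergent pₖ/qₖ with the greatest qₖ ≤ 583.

24933/541

√2124 = [46; 11, 1, 1, 22, 1, 1, 11, 92, …] (period length 8).
Convergents:
  p_0/q_0 = 46/1
  p_1/q_1 = 507/11
  p_2/q_2 = 553/12
  p_3/q_3 = 1060/23
  p_4/q_4 = 23873/518
  p_5/q_5 = 24933/541
  p_6/q_6 = 48806/1059
q_5 = 541 ≤ 583 < 1059 = q_6, so the answer is 24933/541.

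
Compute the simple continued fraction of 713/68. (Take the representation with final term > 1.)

[10; 2, 16, 2]

713 = 10·68 + 33
68 = 2·33 + 2
33 = 16·2 + 1
2 = 2·1 + 0  (stop)
So 713/68 = [10; 2, 16, 2].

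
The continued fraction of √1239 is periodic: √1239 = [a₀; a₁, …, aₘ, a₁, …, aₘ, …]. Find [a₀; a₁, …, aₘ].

[35; 5, 70]

a₀ = ⌊√1239⌋ = 35.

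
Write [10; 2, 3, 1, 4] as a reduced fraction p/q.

Fold from the inside: start with 4/1.
  1 + 1/4 = 5/4
  3 + 4/5 = 19/5
  2 + 5/19 = 43/19
  10 + 19/43 = 449/43

449/43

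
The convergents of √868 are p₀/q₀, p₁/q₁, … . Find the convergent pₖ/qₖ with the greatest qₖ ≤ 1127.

15055/511

√868 = [29; 2, 6, 19, 2, 19, 6, 2, 58, …] (period length 8).
Convergents:
  p_0/q_0 = 29/1
  p_1/q_1 = 59/2
  p_2/q_2 = 383/13
  p_3/q_3 = 7336/249
  p_4/q_4 = 15055/511
  p_5/q_5 = 293381/9958
q_4 = 511 ≤ 1127 < 9958 = q_5, so the answer is 15055/511.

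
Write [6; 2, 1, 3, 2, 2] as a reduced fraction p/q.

388/61

Using pₖ = aₖpₖ₋₁ + pₖ₋₂ and qₖ = aₖqₖ₋₁ + qₖ₋₂:
  k=0: a=6, p=6, q=1
  k=1: a=2, p=13, q=2
  k=2: a=1, p=19, q=3
  k=3: a=3, p=70, q=11
  k=4: a=2, p=159, q=25
  k=5: a=2, p=388, q=61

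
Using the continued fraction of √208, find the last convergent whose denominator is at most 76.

649/45

√208 = [14; 2, 2, 1, 2, 2, 28, …] (period length 6).
Convergents:
  p_0/q_0 = 14/1
  p_1/q_1 = 29/2
  p_2/q_2 = 72/5
  p_3/q_3 = 101/7
  p_4/q_4 = 274/19
  p_5/q_5 = 649/45
  p_6/q_6 = 18446/1279
q_5 = 45 ≤ 76 < 1279 = q_6, so the answer is 649/45.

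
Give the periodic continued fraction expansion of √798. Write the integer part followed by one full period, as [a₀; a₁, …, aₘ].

[28; 4, 56]

a₀ = ⌊√798⌋ = 28.
With m₀=0, d₀=1 and mₖ₊₁ = dₖaₖ − mₖ, dₖ₊₁ = (n − mₖ₊₁²)/dₖ, aₖ₊₁ = ⌊(a₀+mₖ₊₁)/dₖ₊₁⌋:
  k=1: m=28, d=14, a=4
  k=2: m=28, d=1, a=56
d=1 and a=2a₀=56 at k=2, so the next step gives (m, d) = (28, 14) again — its k=1 value — and the period has length 2.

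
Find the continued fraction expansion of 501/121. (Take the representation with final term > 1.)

501 = 4*121 + 17
121 = 7*17 + 2
17 = 8*2 + 1
2 = 2*1 + 0  (stop)
So 501/121 = [4; 7, 8, 2].

[4; 7, 8, 2]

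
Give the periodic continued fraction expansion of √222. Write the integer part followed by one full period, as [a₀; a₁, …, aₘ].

[14; 1, 8, 1, 28]

a₀ = ⌊√222⌋ = 14.
With m₀=0, d₀=1 and mₖ₊₁ = dₖaₖ − mₖ, dₖ₊₁ = (n − mₖ₊₁²)/dₖ, aₖ₊₁ = ⌊(a₀+mₖ₊₁)/dₖ₊₁⌋:
  k=1: m=14, d=26, a=1
  k=2: m=12, d=3, a=8
  k=3: m=12, d=26, a=1
  k=4: m=14, d=1, a=28
d=1 and a=2a₀=28 at k=4, so the next step gives (m, d) = (14, 26) again — its k=1 value — and the period has length 4.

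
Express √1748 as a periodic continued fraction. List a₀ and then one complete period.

[41; 1, 4, 4, 4, 1, 82]

a₀ = ⌊√1748⌋ = 41.
With m₀=0, d₀=1 and mₖ₊₁ = dₖaₖ − mₖ, dₖ₊₁ = (n − mₖ₊₁²)/dₖ, aₖ₊₁ = ⌊(a₀+mₖ₊₁)/dₖ₊₁⌋:
  k=1: m=41, d=67, a=1
  k=2: m=26, d=16, a=4
  k=3: m=38, d=19, a=4
  k=4: m=38, d=16, a=4
  k=5: m=26, d=67, a=1
  k=6: m=41, d=1, a=82
d=1 and a=2a₀=82 at k=6, so the next step gives (m, d) = (41, 67) again — its k=1 value — and the period has length 6.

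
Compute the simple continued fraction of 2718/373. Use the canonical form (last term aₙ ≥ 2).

[7; 3, 2, 17, 3]

2718 = 7·373 + 107
373 = 3·107 + 52
107 = 2·52 + 3
52 = 17·3 + 1
3 = 3·1 + 0  (stop)
So 2718/373 = [7; 3, 2, 17, 3].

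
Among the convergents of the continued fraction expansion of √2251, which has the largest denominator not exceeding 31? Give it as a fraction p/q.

427/9

√2251 = [47; 2, 4, 47, 4, 2, 94, …] (period length 6).
Convergents:
  p_0/q_0 = 47/1
  p_1/q_1 = 95/2
  p_2/q_2 = 427/9
  p_3/q_3 = 20164/425
q_2 = 9 ≤ 31 < 425 = q_3, so the answer is 427/9.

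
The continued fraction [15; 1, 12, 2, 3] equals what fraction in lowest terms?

Fold from the inside: start with 3/1.
  2 + 1/3 = 7/3
  12 + 3/7 = 87/7
  1 + 7/87 = 94/87
  15 + 87/94 = 1497/94

1497/94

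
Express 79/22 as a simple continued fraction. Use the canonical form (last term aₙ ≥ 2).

[3; 1, 1, 2, 4]

79 = 3×22 + 13
22 = 1×13 + 9
13 = 1×9 + 4
9 = 2×4 + 1
4 = 4×1 + 0  (stop)
So 79/22 = [3; 1, 1, 2, 4].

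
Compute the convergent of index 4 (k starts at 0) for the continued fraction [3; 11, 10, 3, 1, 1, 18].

1406/455

Using pₖ = aₖpₖ₋₁ + pₖ₋₂, qₖ = aₖqₖ₋₁ + qₖ₋₂ (with p₋₁=1, p₋₂=0, q₋₁=0, q₋₂=1):
  k=0: a=3, p=3, q=1
  k=1: a=11, p=34, q=11
  k=2: a=10, p=343, q=111
  k=3: a=3, p=1063, q=344
  k=4: a=1, p=1406, q=455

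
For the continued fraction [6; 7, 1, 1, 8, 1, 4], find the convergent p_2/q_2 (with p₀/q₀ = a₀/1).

Using pₖ = aₖpₖ₋₁ + pₖ₋₂, qₖ = aₖqₖ₋₁ + qₖ₋₂ (with p₋₁=1, p₋₂=0, q₋₁=0, q₋₂=1):
  k=0: a=6, p=6, q=1
  k=1: a=7, p=43, q=7
  k=2: a=1, p=49, q=8

49/8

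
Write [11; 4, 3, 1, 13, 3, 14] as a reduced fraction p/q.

Fold from the inside: start with 14/1.
  3 + 1/14 = 43/14
  13 + 14/43 = 573/43
  1 + 43/573 = 616/573
  3 + 573/616 = 2421/616
  4 + 616/2421 = 10300/2421
  11 + 2421/10300 = 115721/10300

115721/10300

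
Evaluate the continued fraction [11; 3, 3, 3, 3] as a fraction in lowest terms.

1232/109

Using pₖ = aₖpₖ₋₁ + pₖ₋₂ and qₖ = aₖqₖ₋₁ + qₖ₋₂:
  k=0: a=11, p=11, q=1
  k=1: a=3, p=34, q=3
  k=2: a=3, p=113, q=10
  k=3: a=3, p=373, q=33
  k=4: a=3, p=1232, q=109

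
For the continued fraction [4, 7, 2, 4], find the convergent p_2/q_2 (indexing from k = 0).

Using pₖ = aₖpₖ₋₁ + pₖ₋₂, qₖ = aₖqₖ₋₁ + qₖ₋₂ (with p₋₁=1, p₋₂=0, q₋₁=0, q₋₂=1):
  k=0: a=4, p=4, q=1
  k=1: a=7, p=29, q=7
  k=2: a=2, p=62, q=15

62/15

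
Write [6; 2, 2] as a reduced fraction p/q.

32/5

Fold from the inside: start with 2/1.
  2 + 1/2 = 5/2
  6 + 2/5 = 32/5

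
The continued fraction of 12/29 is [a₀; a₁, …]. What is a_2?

2

12 = 0·29 + 12   →  a_0 = 0
29 = 2·12 + 5   →  a_1 = 2
12 = 2·5 + 2   →  a_2 = 2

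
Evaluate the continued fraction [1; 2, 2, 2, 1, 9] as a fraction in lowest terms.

233/165

Fold from the inside: start with 9/1.
  1 + 1/9 = 10/9
  2 + 9/10 = 29/10
  2 + 10/29 = 68/29
  2 + 29/68 = 165/68
  1 + 68/165 = 233/165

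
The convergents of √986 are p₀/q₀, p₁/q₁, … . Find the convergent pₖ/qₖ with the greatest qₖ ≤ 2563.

√986 = [31; 2, 2, 62, …] (period length 3).
Convergents:
  p_0/q_0 = 31/1
  p_1/q_1 = 63/2
  p_2/q_2 = 157/5
  p_3/q_3 = 9797/312
  p_4/q_4 = 19751/629
  p_5/q_5 = 49299/1570
  p_6/q_6 = 3076289/97969
q_5 = 1570 ≤ 2563 < 97969 = q_6, so the answer is 49299/1570.

49299/1570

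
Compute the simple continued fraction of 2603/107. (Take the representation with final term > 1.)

[24; 3, 17, 2]

2603 = 24·107 + 35
107 = 3·35 + 2
35 = 17·2 + 1
2 = 2·1 + 0  (stop)
So 2603/107 = [24; 3, 17, 2].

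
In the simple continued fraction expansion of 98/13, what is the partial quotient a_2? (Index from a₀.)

98 = 7·13 + 7   →  a_0 = 7
13 = 1·7 + 6   →  a_1 = 1
7 = 1·6 + 1   →  a_2 = 1

1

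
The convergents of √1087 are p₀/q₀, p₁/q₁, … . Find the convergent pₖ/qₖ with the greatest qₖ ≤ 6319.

71775/2177

√1087 = [32; 1, 31, 1, 64, …] (period length 4).
Convergents:
  p_0/q_0 = 32/1
  p_1/q_1 = 33/1
  p_2/q_2 = 1055/32
  p_3/q_3 = 1088/33
  p_4/q_4 = 70687/2144
  p_5/q_5 = 71775/2177
  p_6/q_6 = 2295712/69631
q_5 = 2177 ≤ 6319 < 69631 = q_6, so the answer is 71775/2177.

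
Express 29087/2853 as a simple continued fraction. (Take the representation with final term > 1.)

[10; 5, 8, 5, 4, 3]

29087 = 10*2853 + 557
2853 = 5*557 + 68
557 = 8*68 + 13
68 = 5*13 + 3
13 = 4*3 + 1
3 = 3*1 + 0  (stop)
So 29087/2853 = [10; 5, 8, 5, 4, 3].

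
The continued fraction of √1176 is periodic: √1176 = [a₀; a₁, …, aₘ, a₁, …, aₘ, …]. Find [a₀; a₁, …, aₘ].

[34; 3, 2, 2, 2, 3, 68]

a₀ = ⌊√1176⌋ = 34.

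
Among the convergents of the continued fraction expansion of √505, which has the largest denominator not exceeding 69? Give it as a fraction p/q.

809/36

√505 = [22; 2, 8, 2, 44, …] (period length 4).
Convergents:
  p_0/q_0 = 22/1
  p_1/q_1 = 45/2
  p_2/q_2 = 382/17
  p_3/q_3 = 809/36
  p_4/q_4 = 35978/1601
q_3 = 36 ≤ 69 < 1601 = q_4, so the answer is 809/36.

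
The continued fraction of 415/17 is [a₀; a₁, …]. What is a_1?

2

415 = 24·17 + 7   →  a_0 = 24
17 = 2·7 + 3   →  a_1 = 2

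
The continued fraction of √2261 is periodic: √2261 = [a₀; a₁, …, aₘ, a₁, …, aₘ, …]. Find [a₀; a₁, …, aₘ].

a₀ = ⌊√2261⌋ = 47.
With m₀=0, d₀=1 and mₖ₊₁ = dₖaₖ − mₖ, dₖ₊₁ = (n − mₖ₊₁²)/dₖ, aₖ₊₁ = ⌊(a₀+mₖ₊₁)/dₖ₊₁⌋:
  k=1: m=47, d=52, a=1
  k=2: m=5, d=43, a=1
  k=3: m=38, d=19, a=4
  k=4: m=38, d=43, a=1
  k=5: m=5, d=52, a=1
  k=6: m=47, d=1, a=94
d=1 and a=2a₀=94 at k=6, so the next step gives (m, d) = (47, 52) again — its k=1 value — and the period has length 6.

[47; 1, 1, 4, 1, 1, 94]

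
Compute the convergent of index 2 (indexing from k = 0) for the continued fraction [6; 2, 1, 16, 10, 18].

19/3

Using pₖ = aₖpₖ₋₁ + pₖ₋₂, qₖ = aₖqₖ₋₁ + qₖ₋₂ (with p₋₁=1, p₋₂=0, q₋₁=0, q₋₂=1):
  k=0: a=6, p=6, q=1
  k=1: a=2, p=13, q=2
  k=2: a=1, p=19, q=3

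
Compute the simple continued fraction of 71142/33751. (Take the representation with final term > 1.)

71142 = 2*33751 + 3640
33751 = 9*3640 + 991
3640 = 3*991 + 667
991 = 1*667 + 324
667 = 2*324 + 19
324 = 17*19 + 1
19 = 19*1 + 0  (stop)
So 71142/33751 = [2; 9, 3, 1, 2, 17, 19].

[2; 9, 3, 1, 2, 17, 19]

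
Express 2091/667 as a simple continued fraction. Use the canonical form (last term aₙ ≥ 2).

[3; 7, 2, 2, 3, 5]

2091 = 3*667 + 90
667 = 7*90 + 37
90 = 2*37 + 16
37 = 2*16 + 5
16 = 3*5 + 1
5 = 5*1 + 0  (stop)
So 2091/667 = [3; 7, 2, 2, 3, 5].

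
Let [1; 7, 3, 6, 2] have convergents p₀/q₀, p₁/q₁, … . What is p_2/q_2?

Using pₖ = aₖpₖ₋₁ + pₖ₋₂, qₖ = aₖqₖ₋₁ + qₖ₋₂ (with p₋₁=1, p₋₂=0, q₋₁=0, q₋₂=1):
  k=0: a=1, p=1, q=1
  k=1: a=7, p=8, q=7
  k=2: a=3, p=25, q=22

25/22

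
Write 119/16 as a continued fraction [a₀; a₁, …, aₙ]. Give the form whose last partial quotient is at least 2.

119 = 7×16 + 7
16 = 2×7 + 2
7 = 3×2 + 1
2 = 2×1 + 0  (stop)
So 119/16 = [7; 2, 3, 2].

[7; 2, 3, 2]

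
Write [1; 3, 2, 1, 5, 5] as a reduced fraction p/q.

Fold from the inside: start with 5/1.
  5 + 1/5 = 26/5
  1 + 5/26 = 31/26
  2 + 26/31 = 88/31
  3 + 31/88 = 295/88
  1 + 88/295 = 383/295

383/295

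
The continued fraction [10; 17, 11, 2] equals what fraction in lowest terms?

3953/393

Fold from the inside: start with 2/1.
  11 + 1/2 = 23/2
  17 + 2/23 = 393/23
  10 + 23/393 = 3953/393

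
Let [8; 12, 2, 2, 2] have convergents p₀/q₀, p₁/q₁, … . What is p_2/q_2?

Using pₖ = aₖpₖ₋₁ + pₖ₋₂, qₖ = aₖqₖ₋₁ + qₖ₋₂ (with p₋₁=1, p₋₂=0, q₋₁=0, q₋₂=1):
  k=0: a=8, p=8, q=1
  k=1: a=12, p=97, q=12
  k=2: a=2, p=202, q=25

202/25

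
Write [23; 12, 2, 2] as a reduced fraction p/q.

Fold from the inside: start with 2/1.
  2 + 1/2 = 5/2
  12 + 2/5 = 62/5
  23 + 5/62 = 1431/62

1431/62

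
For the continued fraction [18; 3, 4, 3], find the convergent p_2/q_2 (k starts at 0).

238/13

Using pₖ = aₖpₖ₋₁ + pₖ₋₂, qₖ = aₖqₖ₋₁ + qₖ₋₂ (with p₋₁=1, p₋₂=0, q₋₁=0, q₋₂=1):
  k=0: a=18, p=18, q=1
  k=1: a=3, p=55, q=3
  k=2: a=4, p=238, q=13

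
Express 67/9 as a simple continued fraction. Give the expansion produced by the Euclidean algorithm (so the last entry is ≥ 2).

67 = 7·9 + 4
9 = 2·4 + 1
4 = 4·1 + 0  (stop)
So 67/9 = [7; 2, 4].

[7; 2, 4]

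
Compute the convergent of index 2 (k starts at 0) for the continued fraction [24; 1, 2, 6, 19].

74/3

Using pₖ = aₖpₖ₋₁ + pₖ₋₂, qₖ = aₖqₖ₋₁ + qₖ₋₂ (with p₋₁=1, p₋₂=0, q₋₁=0, q₋₂=1):
  k=0: a=24, p=24, q=1
  k=1: a=1, p=25, q=1
  k=2: a=2, p=74, q=3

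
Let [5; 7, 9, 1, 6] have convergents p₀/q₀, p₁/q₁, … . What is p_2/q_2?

329/64

Using pₖ = aₖpₖ₋₁ + pₖ₋₂, qₖ = aₖqₖ₋₁ + qₖ₋₂ (with p₋₁=1, p₋₂=0, q₋₁=0, q₋₂=1):
  k=0: a=5, p=5, q=1
  k=1: a=7, p=36, q=7
  k=2: a=9, p=329, q=64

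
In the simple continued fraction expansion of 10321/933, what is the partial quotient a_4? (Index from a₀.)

1

10321 = 11·933 + 58   →  a_0 = 11
933 = 16·58 + 5   →  a_1 = 16
58 = 11·5 + 3   →  a_2 = 11
5 = 1·3 + 2   →  a_3 = 1
3 = 1·2 + 1   →  a_4 = 1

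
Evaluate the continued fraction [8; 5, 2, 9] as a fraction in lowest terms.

Fold from the inside: start with 9/1.
  2 + 1/9 = 19/9
  5 + 9/19 = 104/19
  8 + 19/104 = 851/104

851/104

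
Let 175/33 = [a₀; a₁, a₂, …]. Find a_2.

3

175 = 5·33 + 10   →  a_0 = 5
33 = 3·10 + 3   →  a_1 = 3
10 = 3·3 + 1   →  a_2 = 3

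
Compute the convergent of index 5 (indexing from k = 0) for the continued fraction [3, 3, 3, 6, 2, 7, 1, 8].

3351/1015

Using pₖ = aₖpₖ₋₁ + pₖ₋₂, qₖ = aₖqₖ₋₁ + qₖ₋₂ (with p₋₁=1, p₋₂=0, q₋₁=0, q₋₂=1):
  k=0: a=3, p=3, q=1
  k=1: a=3, p=10, q=3
  k=2: a=3, p=33, q=10
  k=3: a=6, p=208, q=63
  k=4: a=2, p=449, q=136
  k=5: a=7, p=3351, q=1015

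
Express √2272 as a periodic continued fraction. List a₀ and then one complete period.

[47; 1, 1, 1, 94]

a₀ = ⌊√2272⌋ = 47.
With m₀=0, d₀=1 and mₖ₊₁ = dₖaₖ − mₖ, dₖ₊₁ = (n − mₖ₊₁²)/dₖ, aₖ₊₁ = ⌊(a₀+mₖ₊₁)/dₖ₊₁⌋:
  k=1: m=47, d=63, a=1
  k=2: m=16, d=32, a=1
  k=3: m=16, d=63, a=1
  k=4: m=47, d=1, a=94
d=1 and a=2a₀=94 at k=4, so the next step gives (m, d) = (47, 63) again — its k=1 value — and the period has length 4.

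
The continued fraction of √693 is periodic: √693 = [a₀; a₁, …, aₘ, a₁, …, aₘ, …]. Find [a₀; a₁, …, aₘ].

a₀ = ⌊√693⌋ = 26.
With m₀=0, d₀=1 and mₖ₊₁ = dₖaₖ − mₖ, dₖ₊₁ = (n − mₖ₊₁²)/dₖ, aₖ₊₁ = ⌊(a₀+mₖ₊₁)/dₖ₊₁⌋:
  k=1: m=26, d=17, a=3
  k=2: m=25, d=4, a=12
  k=3: m=23, d=41, a=1
  k=4: m=18, d=9, a=4
  k=5: m=18, d=41, a=1
  k=6: m=23, d=4, a=12
  k=7: m=25, d=17, a=3
  k=8: m=26, d=1, a=52
d=1 and a=2a₀=52 at k=8, so the next step gives (m, d) = (26, 17) again — its k=1 value — and the period has length 8.

[26; 3, 12, 1, 4, 1, 12, 3, 52]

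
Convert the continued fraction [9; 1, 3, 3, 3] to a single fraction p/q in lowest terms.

420/43

Fold from the inside: start with 3/1.
  3 + 1/3 = 10/3
  3 + 3/10 = 33/10
  1 + 10/33 = 43/33
  9 + 33/43 = 420/43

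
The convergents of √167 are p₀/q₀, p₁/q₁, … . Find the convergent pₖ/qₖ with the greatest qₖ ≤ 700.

4355/337

√167 = [12; 1, 11, 1, 24, …] (period length 4).
Convergents:
  p_0/q_0 = 12/1
  p_1/q_1 = 13/1
  p_2/q_2 = 155/12
  p_3/q_3 = 168/13
  p_4/q_4 = 4187/324
  p_5/q_5 = 4355/337
  p_6/q_6 = 52092/4031
q_5 = 337 ≤ 700 < 4031 = q_6, so the answer is 4355/337.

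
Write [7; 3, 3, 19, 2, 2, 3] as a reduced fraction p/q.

24464/3351

Using pₖ = aₖpₖ₋₁ + pₖ₋₂ and qₖ = aₖqₖ₋₁ + qₖ₋₂:
  k=0: a=7, p=7, q=1
  k=1: a=3, p=22, q=3
  k=2: a=3, p=73, q=10
  k=3: a=19, p=1409, q=193
  k=4: a=2, p=2891, q=396
  k=5: a=2, p=7191, q=985
  k=6: a=3, p=24464, q=3351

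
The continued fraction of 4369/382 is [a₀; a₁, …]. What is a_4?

4369 = 11·382 + 167   →  a_0 = 11
382 = 2·167 + 48   →  a_1 = 2
167 = 3·48 + 23   →  a_2 = 3
48 = 2·23 + 2   →  a_3 = 2
23 = 11·2 + 1   →  a_4 = 11

11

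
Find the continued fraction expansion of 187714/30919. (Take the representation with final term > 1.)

[6; 14, 18, 2, 19, 3]

187714 = 6·30919 + 2200
30919 = 14·2200 + 119
2200 = 18·119 + 58
119 = 2·58 + 3
58 = 19·3 + 1
3 = 3·1 + 0  (stop)
So 187714/30919 = [6; 14, 18, 2, 19, 3].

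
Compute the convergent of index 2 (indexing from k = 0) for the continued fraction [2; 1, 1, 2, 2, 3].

5/2

Using pₖ = aₖpₖ₋₁ + pₖ₋₂, qₖ = aₖqₖ₋₁ + qₖ₋₂ (with p₋₁=1, p₋₂=0, q₋₁=0, q₋₂=1):
  k=0: a=2, p=2, q=1
  k=1: a=1, p=3, q=1
  k=2: a=1, p=5, q=2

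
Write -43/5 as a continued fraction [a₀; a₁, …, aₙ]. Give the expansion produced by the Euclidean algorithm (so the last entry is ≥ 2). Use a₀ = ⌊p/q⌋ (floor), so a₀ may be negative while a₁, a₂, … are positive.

[-9; 2, 2]

-43 = -9×5 + 2
5 = 2×2 + 1
2 = 2×1 + 0  (stop)
So -43/5 = [-9; 2, 2].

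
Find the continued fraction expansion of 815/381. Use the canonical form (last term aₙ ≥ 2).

815 = 2×381 + 53
381 = 7×53 + 10
53 = 5×10 + 3
10 = 3×3 + 1
3 = 3×1 + 0  (stop)
So 815/381 = [2; 7, 5, 3, 3].

[2; 7, 5, 3, 3]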